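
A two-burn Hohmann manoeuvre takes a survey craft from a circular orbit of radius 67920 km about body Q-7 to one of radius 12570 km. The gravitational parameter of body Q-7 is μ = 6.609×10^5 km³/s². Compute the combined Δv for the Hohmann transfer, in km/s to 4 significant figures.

Δv = 3.545 km/s

The Hohmann ellipse has a_t = (r₁ + r₂)/2 = 40245 km.
At r₁ the circular-orbit speed is v₁ = √(μ/r₁) = 3.119 km/s.
Transfer-orbit speed at r₁ (vis-viva equation): v_a = √[μ(2/r₁ − 1/a_t)] = 1.743 km/s.
First burn Δv₁ = |v_a − v₁| = 1.376 km/s.
At r₂, v₂ = √(μ/r₂) = 7.251 km/s.
Transfer-orbit speed at r₂: v_p = √[μ(2/r₂ − 1/a_t)] = 9.420 km/s.
Second burn Δv₂ = |v₂ − v_p| = 2.169 km/s.
Δv = Δv₁ + Δv₂ = 1.376 + 2.169 = 3.545 km/s.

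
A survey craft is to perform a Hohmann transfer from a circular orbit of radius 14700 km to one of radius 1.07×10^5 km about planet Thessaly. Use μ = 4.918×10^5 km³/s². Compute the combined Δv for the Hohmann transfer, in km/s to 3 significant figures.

Δv = 2.98 km/s

Transfer-ellipse semi-major axis a_t = (r₁ + r₂)/2 = (14700 + 1.070×10^5)/2 = 60850 km.
At r₁ the circular-orbit speed is v₁ = √(μ/r₁) = 5.784 km/s.
On the transfer ellipse at r₁, vis-viva equation gives v_p = √[μ(2/r₁ − 1/a_t)] = 7.670 km/s.
First burn Δv₁ = |v_p − v₁| = 1.886 km/s.
At r₂, v₂ = √(μ/r₂) = 2.144 km/s.
Transfer-orbit speed at r₂: v_a = √[μ(2/r₂ − 1/a_t)] = 1.054 km/s.
Second burn Δv₂ = |v₂ − v_a| = 1.090 km/s.
Δv = Δv₁ + Δv₂ = 1.886 + 1.090 = 2.976 km/s.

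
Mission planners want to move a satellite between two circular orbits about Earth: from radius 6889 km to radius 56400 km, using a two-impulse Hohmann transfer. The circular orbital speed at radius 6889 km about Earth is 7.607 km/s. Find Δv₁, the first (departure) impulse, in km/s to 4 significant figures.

From the circular-orbit relation v² = μ/r at r = 6889 km: μ = v²r = (7.607)² × 6889 = 3.98642×10^5 km³/s².
The Hohmann ellipse has a_t = (r₁ + r₂)/2 = 31644.5 km.
Circular speed at r = 6889 km: v_c = √(μ/r) = 7.6070 km/s.
Transfer-orbit speed at the same r (vis-viva, a = a_t): v_t = √[μ(2/r − 1/a_t)] = 10.156 km/s.
Δv₁ = |v_t − v_c| = |10.156 − 7.6070| = 2.549 km/s.

Δv₁ = 2.549 km/s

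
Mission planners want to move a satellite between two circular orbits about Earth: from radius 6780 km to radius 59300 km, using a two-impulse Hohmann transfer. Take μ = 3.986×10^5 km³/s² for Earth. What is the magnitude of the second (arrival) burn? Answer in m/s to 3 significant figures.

The Hohmann ellipse has a_t = (r₁ + r₂)/2 = 33040 km.
On the circular orbit at r = 59300 km, v_c = √(μ/r) = 2.5926 km/s.
Vis-viva on the transfer ellipse at r = 59300 km gives v_t = √[μ(2/r − 1/a_t)] = 1.1745 km/s.
Δv₂ = |v_t − v_c| = |1.1745 − 2.5926| = 1.418 km/s.

Δv₂ = 1420 m/s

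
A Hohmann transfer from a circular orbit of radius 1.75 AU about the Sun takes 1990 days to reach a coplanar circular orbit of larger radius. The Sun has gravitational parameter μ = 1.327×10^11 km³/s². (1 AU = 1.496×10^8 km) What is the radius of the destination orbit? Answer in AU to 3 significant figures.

In km: r₁ = 1.75 × 1.496×10^8 = 2.618×10^8 km.
Transfer time t = 1990 days = 1.71936×10^8 s, and t = π√(a_t³/μ).
So a_t = (μ t²/π²)^(1/3) = (1.327×10^11 × (1.71936×10^8)² / π²)^(1/3) = 7.3525×10^8 km.
Since a_t = (r₁ + r₂)/2, r₂ = 2a_t − r₁ = 2×7.3525×10^8 − 2.618×10^8 = 1.2087×10^9 km.
In AU: r₂ = 1.2087×10^9 / 1.496×10^8 = 8.08 AU.

r₂ = 8.08 AU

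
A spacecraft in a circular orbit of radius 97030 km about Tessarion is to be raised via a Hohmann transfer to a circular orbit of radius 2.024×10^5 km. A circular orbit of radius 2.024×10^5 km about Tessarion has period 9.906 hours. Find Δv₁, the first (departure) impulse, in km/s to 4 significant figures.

Δv₁ = 8.380 km/s

From Kepler's third law T² = 4π²r³/μ at r = 2.024×10^5 km, T = 9.906 hours = 9.906 × 3600 s = 35661.6 s: μ = 4π²r³/T² = 2.57389×10^8 km³/s².
Transfer-ellipse semi-major axis a_t = (r₁ + r₂)/2 = (97030 + 2.024×10^5)/2 = 1.49715×10^5 km.
On the circular orbit at r = 97030 km, v_c = √(μ/r) = 51.50 km/s.
Transfer-orbit speed at the same r (vis-viva, a = a_t): v_t = √[μ(2/r − 1/a_t)] = 59.88 km/s.
Δv₁ = |v_t − v_c| = |59.88 − 51.50| = 8.380 km/s.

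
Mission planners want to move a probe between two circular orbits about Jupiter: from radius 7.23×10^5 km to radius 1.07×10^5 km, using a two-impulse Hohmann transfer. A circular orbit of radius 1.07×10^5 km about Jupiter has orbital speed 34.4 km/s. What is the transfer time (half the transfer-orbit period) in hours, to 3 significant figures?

t = 20.7 hours

From the circular-orbit relation v² = μ/r at r = 1.07×10^5 km: μ = v²r = (34.4)² × 1.07×10^5 = 1.26620×10^8 km³/s².
Transfer-ellipse semi-major axis a_t = (r₁ + r₂)/2 = (7.230×10^5 + 1.070×10^5)/2 = 4.150×10^5 km.
Transfer time t = π√(a_t³/μ) = π√((4.150×10^5)³ / 1.26620×10^8) = 74640 s.
Converting: 74640 s ÷ 3600 s/hour = 20.7 hours.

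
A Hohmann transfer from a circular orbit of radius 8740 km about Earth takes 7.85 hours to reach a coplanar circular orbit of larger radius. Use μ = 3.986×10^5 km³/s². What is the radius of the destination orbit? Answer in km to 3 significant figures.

Transfer time t = 7.85 hours = 28260 s, and t = π√(a_t³/μ).
So a_t = (μ t²/π²)^(1/3) = (3.986×10^5 × (28260)² / π²)^(1/3) = 31832 km.
Since a_t = (r₁ + r₂)/2, r₂ = 2a_t − r₁ = 2×31832 − 8740 = 54924 km.

r₂ = 54900 km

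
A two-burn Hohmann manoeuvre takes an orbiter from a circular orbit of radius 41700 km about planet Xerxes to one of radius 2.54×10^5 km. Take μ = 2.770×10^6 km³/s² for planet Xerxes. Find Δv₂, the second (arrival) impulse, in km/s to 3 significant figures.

Transfer-ellipse semi-major axis a_t = (r₁ + r₂)/2 = (41700 + 2.540×10^5)/2 = 1.4785×10^5 km.
On the circular orbit at r = 2.540×10^5 km, v_c = √(μ/r) = 3.30235 km/s.
Transfer-orbit speed at the same r (vis-viva, a = a_t): v_t = √[μ(2/r − 1/a_t)] = 1.75380 km/s.
Δv₂ = |v_t − v_c| = |1.75380 − 3.30235| = 1.549 km/s.

Δv₂ = 1.55 km/s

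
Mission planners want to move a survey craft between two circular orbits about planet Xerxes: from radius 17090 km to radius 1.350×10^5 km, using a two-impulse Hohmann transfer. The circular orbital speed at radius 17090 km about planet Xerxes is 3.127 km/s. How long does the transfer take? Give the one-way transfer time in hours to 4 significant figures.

t = 44.77 hours

From the circular-orbit relation v² = μ/r at r = 17090 km: μ = v²r = (3.127)² × 17090 = 1.67108×10^5 km³/s².
Transfer-ellipse semi-major axis a_t = (r₁ + r₂)/2 = (17090 + 1.350×10^5)/2 = 76045 km.
Half the transfer-orbit period gives t = π√(a_t³/μ) = 1.6116×10^5 s.
Converting: 1.6116×10^5 s ÷ 3600 s/hour = 44.77 hours.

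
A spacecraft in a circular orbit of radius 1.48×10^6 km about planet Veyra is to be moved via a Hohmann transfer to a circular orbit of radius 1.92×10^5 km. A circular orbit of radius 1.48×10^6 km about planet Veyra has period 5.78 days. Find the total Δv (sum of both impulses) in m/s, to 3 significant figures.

Δv = 26800 m/s

From Kepler's third law T² = 4π²r³/μ at r = 1.48×10^6 km, T = 5.78 days = 5.78 × 86400 s = 4.99392×10^5 s: μ = 4π²r³/T² = 5.13171×10^8 km³/s².
The Hohmann ellipse has a_t = (r₁ + r₂)/2 = 8.360×10^5 km.
At r₁ the circular-orbit speed is v₁ = √(μ/r₁) = 18.621 km/s.
On the transfer ellipse at r₁, vis-viva gives v_a = √[μ(2/r₁ − 1/a_t)] = 8.9238 km/s.
First burn Δv₁ = |v_a − v₁| = 9.697 km/s.
At r₂, v₂ = √(μ/r₂) = 51.70 km/s.
Transfer-orbit speed at r₂: v_p = √[μ(2/r₂ − 1/a_t)] = 68.79 km/s.
Second burn Δv₂ = |v₂ − v_p| = 17.09 km/s.
Δv = Δv₁ + Δv₂ = 9.697 + 17.09 = 26.79 km/s.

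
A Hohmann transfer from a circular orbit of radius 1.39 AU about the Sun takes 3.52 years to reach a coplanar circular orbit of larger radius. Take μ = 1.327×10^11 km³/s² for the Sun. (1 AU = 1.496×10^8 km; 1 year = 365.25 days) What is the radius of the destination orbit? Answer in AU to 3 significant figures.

r₂ = 5.96 AU

In km: r₁ = 1.39 × 1.496×10^8 = 2.07944×10^8 km.
Transfer time t = 3.52 years × 365.25 × 86400 s = 1.11082752×10^8 s, and t = π√(a_t³/μ).
So a_t = (μ t²/π²)^(1/3) = (1.327×10^11 × (1.11082752×10^8)² / π²)^(1/3) = 5.4948×10^8 km.
Since a_t = (r₁ + r₂)/2, r₂ = 2a_t − r₁ = 2×5.4948×10^8 − 2.07944×10^8 = 8.91016×10^8 km.
In AU: r₂ = 8.91016×10^8 / 1.496×10^8 = 5.96 AU.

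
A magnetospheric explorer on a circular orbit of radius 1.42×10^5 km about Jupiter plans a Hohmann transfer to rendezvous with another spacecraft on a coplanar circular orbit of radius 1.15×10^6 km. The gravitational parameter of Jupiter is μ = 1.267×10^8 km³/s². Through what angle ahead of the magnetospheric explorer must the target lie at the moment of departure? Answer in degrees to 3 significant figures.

Semi-major axis of the transfer orbit: a_t = (1.420×10^5 + 1.150×10^6)/2 = 6.460×10^5 km.
Transfer time t = π√(a_t³/μ) = 1.44914×10^5 s.
The target's mean motion on its circular orbit is ω₂ = √(μ/r₂³) = 9.12728×10^-6 rad/s.
Angle swept by the target during transfer: ω₂·t = 1.32267 rad = 75.78°.
Arrival is 180° from departure on the ellipse, so φ = 180° − 75.78° = 104°.

φ = 104°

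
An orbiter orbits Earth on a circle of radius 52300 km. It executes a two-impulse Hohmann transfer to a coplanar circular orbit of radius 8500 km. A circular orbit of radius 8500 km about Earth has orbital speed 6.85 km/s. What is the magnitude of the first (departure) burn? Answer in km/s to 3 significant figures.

Δv₁ = 1.30 km/s

From the circular-orbit relation v² = μ/r at r = 8500 km: μ = v²r = (6.85)² × 8500 = 3.98841×10^5 km³/s².
Transfer-ellipse semi-major axis a_t = (r₁ + r₂)/2 = (52300 + 8500)/2 = 30400 km.
Circular speed at r = 52300 km: v_c = √(μ/r) = 2.7615 km/s.
Vis-viva on the transfer ellipse at r = 52300 km gives v_t = √[μ(2/r − 1/a_t)] = 1.4602 km/s.
Δv₁ = |v_t − v_c| = |1.4602 − 2.7615| = 1.301 km/s.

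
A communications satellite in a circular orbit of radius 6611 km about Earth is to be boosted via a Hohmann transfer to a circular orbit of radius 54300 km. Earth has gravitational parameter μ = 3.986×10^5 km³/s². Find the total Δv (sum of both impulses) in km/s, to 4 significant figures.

Δv = 4.050 km/s

The Hohmann ellipse has a_t = (r₁ + r₂)/2 = 30455.5 km.
At r₁ the circular-orbit speed is v₁ = √(μ/r₁) = 7.7649 km/s.
Transfer-orbit speed at r₁ (vis-viva): v_p = √[μ(2/r₁ − 1/a_t)] = 10.368 km/s.
First burn Δv₁ = |v_p − v₁| = 2.603 km/s.
At r₂, v₂ = √(μ/r₂) = 2.709 km/s.
Transfer-orbit speed at r₂: v_a = √[μ(2/r₂ − 1/a_t)] = 1.262 km/s.
Second burn Δv₂ = |v₂ − v_a| = 1.447 km/s.
Total Δv = Δv₁ + Δv₂ = 4.050 km/s.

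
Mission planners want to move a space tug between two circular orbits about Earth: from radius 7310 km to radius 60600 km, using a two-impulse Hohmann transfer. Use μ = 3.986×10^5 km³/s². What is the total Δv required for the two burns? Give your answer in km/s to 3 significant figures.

Δv = 3.86 km/s

Semi-major axis of the transfer orbit: a_t = (7310 + 60600)/2 = 33955 km.
Circular speed at r₁: v₁ = √(μ/r₁) = √(3.986×10^5/7310) = 7.3843 km/s.
Transfer-orbit speed at r₁ (vis-viva): v_p = √[μ(2/r₁ − 1/a_t)] = 9.8649 km/s.
First burn Δv₁ = |v_p − v₁| = 2.4806 km/s.
Circular speed at r₂: v₂ = √(μ/r₂) = 2.5647 km/s.
Transfer-orbit speed at r₂: v_a = √[μ(2/r₂ − 1/a_t)] = 1.1900 km/s.
Second burn Δv₂ = |v₂ − v_a| = 1.3747 km/s.
Total Δv = Δv₁ + Δv₂ = 3.855 km/s.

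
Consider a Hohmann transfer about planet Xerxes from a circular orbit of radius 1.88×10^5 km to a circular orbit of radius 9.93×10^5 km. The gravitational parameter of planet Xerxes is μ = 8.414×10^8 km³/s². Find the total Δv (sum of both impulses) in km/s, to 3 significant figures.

Δv = 32.5 km/s

The Hohmann ellipse has a_t = (r₁ + r₂)/2 = 5.905×10^5 km.
At r₁ the circular-orbit speed is v₁ = √(μ/r₁) = 66.899 km/s.
Transfer-orbit speed at r₁ (vis-viva): v_p = √[μ(2/r₁ − 1/a_t)] = 86.753 km/s.
First burn Δv₁ = |v_p − v₁| = 19.854 km/s.
At r₂, v₂ = √(μ/r₂) = 29.109 km/s.
Transfer-orbit speed at r₂: v_a = √[μ(2/r₂ − 1/a_t)] = 16.425 km/s.
Second burn Δv₂ = |v₂ − v_a| = 12.684 km/s.
Total Δv = Δv₁ + Δv₂ = 32.54 km/s.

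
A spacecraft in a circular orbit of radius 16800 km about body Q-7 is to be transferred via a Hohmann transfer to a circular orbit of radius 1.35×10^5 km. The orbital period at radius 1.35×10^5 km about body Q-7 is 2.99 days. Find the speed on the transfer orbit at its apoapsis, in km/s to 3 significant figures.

v = 1.54 km/s

From Kepler's third law T² = 4π²r³/μ at r = 1.35×10^5 km, T = 2.99 days = 2.99 × 86400 s = 2.58336×10^5 s: μ = 4π²r³/T² = 1.45543×10^6 km³/s².
Semi-major axis of the transfer orbit: a_t = (16800 + 1.350×10^5)/2 = 75900 km.
The apoapsis of the transfer ellipse is at r = 1.350×10^5 km.
From the vis-viva equation, v = √[μ(2/r − 1/a_t)] = 1.545 km/s.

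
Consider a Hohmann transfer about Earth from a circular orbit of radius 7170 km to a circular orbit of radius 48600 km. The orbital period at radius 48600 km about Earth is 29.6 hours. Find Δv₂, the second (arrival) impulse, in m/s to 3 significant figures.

Δv₂ = 1410 m/s

From Kepler's third law T² = 4π²r³/μ at r = 48600 km, T = 29.6 hours = 29.6 × 3600 s = 1.0656×10^5 s: μ = 4π²r³/T² = 3.99099×10^5 km³/s².
The Hohmann ellipse has a_t = (r₁ + r₂)/2 = 27885 km.
On the circular orbit at r = 48600 km, v_c = √(μ/r) = 2.866 km/s.
Vis-viva on the transfer ellipse at r = 48600 km gives v_t = √[μ(2/r − 1/a_t)] = 1.453 km/s.
Δv₂ = |v_t − v_c| = |1.453 − 2.866| = 1.413 km/s.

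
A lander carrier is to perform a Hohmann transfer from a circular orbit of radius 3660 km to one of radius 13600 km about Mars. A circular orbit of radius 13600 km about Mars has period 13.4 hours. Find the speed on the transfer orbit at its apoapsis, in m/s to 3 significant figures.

v = 1150 m/s

From Kepler's third law T² = 4π²r³/μ at r = 13600 km, T = 13.4 hours = 13.4 × 3600 s = 48240 s: μ = 4π²r³/T² = 42673.9 km³/s².
Transfer-ellipse semi-major axis a_t = (r₁ + r₂)/2 = (3660 + 13600)/2 = 8630 km.
At apoapsis, r = 13600 km.
Vis-viva: v = √[μ(2/r − 1/a_t)] = √[42673.9 × (2/13600 − 1/8630)] = 1.154 km/s.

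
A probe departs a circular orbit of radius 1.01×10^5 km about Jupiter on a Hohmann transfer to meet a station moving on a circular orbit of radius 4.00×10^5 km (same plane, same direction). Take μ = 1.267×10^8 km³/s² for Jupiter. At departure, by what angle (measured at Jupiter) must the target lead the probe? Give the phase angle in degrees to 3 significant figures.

φ = 90.8°

The Hohmann ellipse has a_t = (r₁ + r₂)/2 = 2.505×10^5 km.
The half-period of the transfer ellipse is t = π√(a_t³/μ) = 34990 s.
Target angular speed ω₂ = √(μ/r₂³) = 4.449×10^-5 rad/s.
Angle swept by the target during transfer: ω₂·t = 1.557 rad = 89.21°.
Arrival is 180° from departure on the ellipse, so φ = 180° − 89.21° = 90.8°.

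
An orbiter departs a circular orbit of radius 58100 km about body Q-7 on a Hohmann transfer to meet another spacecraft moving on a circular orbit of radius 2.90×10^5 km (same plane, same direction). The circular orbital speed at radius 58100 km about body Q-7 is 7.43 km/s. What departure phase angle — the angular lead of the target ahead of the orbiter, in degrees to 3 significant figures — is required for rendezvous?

φ = 96.3°

From the circular-orbit relation v² = μ/r at r = 58100 km: μ = v²r = (7.43)² × 58100 = 3.20740×10^6 km³/s².
Semi-major axis of the transfer orbit: a_t = (58100 + 2.900×10^5)/2 = 1.7405×10^5 km.
The half-period of the transfer ellipse is t = π√(a_t³/μ) = 1.2737×10^5 s.
The target's mean motion on its circular orbit is ω₂ = √(μ/r₂³) = 1.1468×10^-5 rad/s.
Angle swept by the target during transfer: ω₂·t = 1.4607 rad = 83.69°.
The orbiter traverses 180° on the transfer ellipse, so the target must lead by 180° − 83.69° = 96.3°.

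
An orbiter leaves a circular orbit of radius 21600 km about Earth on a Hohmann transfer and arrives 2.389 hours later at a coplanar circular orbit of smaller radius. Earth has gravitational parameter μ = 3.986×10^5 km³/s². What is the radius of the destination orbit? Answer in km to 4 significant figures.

Transfer time t = 2.389 hours = 8600.4 s, and t = π√(a_t³/μ).
So a_t = (μ t²/π²)^(1/3) = (3.986×10^5 × (8600.4)² / π²)^(1/3) = 14402 km.
Since a_t = (r₁ + r₂)/2, r₂ = 2a_t − r₁ = 2×14402 − 21600 = 7204 km.

r₂ = 7204 km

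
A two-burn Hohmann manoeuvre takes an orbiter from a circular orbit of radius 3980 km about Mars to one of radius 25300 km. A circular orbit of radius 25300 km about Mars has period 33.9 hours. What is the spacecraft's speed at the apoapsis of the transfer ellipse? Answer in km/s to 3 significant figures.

v = 0.679 km/s

From Kepler's third law T² = 4π²r³/μ at r = 25300 km, T = 33.9 hours = 33.9 × 3600 s = 1.2204×10^5 s: μ = 4π²r³/T² = 42925.7 km³/s².
Transfer-ellipse semi-major axis a_t = (r₁ + r₂)/2 = (3980 + 25300)/2 = 14640 km.
The apoapsis of the transfer ellipse is at r = 25300 km.
Vis-viva: v = √[μ(2/r − 1/a_t)] = √[42925.7 × (2/25300 − 1/14640)] = 0.6792 km/s.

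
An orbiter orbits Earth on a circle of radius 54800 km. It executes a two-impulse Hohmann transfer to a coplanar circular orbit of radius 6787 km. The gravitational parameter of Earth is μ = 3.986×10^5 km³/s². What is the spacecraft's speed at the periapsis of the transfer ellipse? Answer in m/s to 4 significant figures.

v = 10220 m/s

Semi-major axis of the transfer orbit: a_t = (54800 + 6787)/2 = 30793.5 km.
The periapsis of the transfer ellipse is at r = 6787 km.
Vis-viva: v = √[μ(2/r − 1/a_t)] = √[3.986×10^5 × (2/6787 − 1/30793.5)] = 10.22 km/s.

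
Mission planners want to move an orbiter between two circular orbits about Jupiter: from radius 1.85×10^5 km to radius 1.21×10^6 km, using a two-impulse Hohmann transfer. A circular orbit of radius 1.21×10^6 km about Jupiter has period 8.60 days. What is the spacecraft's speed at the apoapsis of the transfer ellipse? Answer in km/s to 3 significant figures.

v = 5.27 km/s

From Kepler's third law T² = 4π²r³/μ at r = 1.21×10^6 km, T = 8.60 days = 8.60 × 86400 s = 7.4304×10^5 s: μ = 4π²r³/T² = 1.26675×10^8 km³/s².
Semi-major axis of the transfer orbit: a_t = (1.850×10^5 + 1.210×10^6)/2 = 6.975×10^5 km.
At apoapsis, r = 1.210×10^6 km.
From the vis-viva equation, v = √[μ(2/r − 1/a_t)] = 5.269 km/s.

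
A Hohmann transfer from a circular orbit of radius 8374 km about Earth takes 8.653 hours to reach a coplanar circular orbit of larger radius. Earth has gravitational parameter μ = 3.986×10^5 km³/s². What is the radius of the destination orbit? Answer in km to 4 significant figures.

r₂ = 59560 km

Transfer time t = 8.653 hours = 31150.8 s, and t = π√(a_t³/μ).
So a_t = (μ t²/π²)^(1/3) = (3.986×10^5 × (31150.8)² / π²)^(1/3) = 33967 km.
Since a_t = (r₁ + r₂)/2, r₂ = 2a_t − r₁ = 2×33967 − 8374 = 59560 km.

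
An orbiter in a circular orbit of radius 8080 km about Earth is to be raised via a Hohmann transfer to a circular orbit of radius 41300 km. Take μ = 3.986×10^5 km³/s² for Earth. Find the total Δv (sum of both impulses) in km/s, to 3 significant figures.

Δv = 3.39 km/s

The Hohmann ellipse has a_t = (r₁ + r₂)/2 = 24690 km.
At r₁ the circular-orbit speed is v₁ = √(μ/r₁) = 7.02365 km/s.
Transfer-orbit speed at r₁ (v² = μ(2/r − 1/a)): v_p = √[μ(2/r₁ − 1/a_t)] = 9.08401 km/s.
First burn Δv₁ = |v_p − v₁| = 2.0604 km/s.
At r₂, v₂ = √(μ/r₂) = 3.106659 km/s.
Transfer-orbit speed at r₂: v_a = √[μ(2/r₂ − 1/a_t)] = 1.777210 km/s.
Second burn Δv₂ = |v₂ − v_a| = 1.3294 km/s.
Δv = Δv₁ + Δv₂ = 2.0604 + 1.3294 = 3.390 km/s.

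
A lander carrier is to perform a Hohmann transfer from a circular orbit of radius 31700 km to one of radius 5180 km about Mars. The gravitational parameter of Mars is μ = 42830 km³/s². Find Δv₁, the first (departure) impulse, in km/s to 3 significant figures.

Semi-major axis of the transfer orbit: a_t = (31700 + 5180)/2 = 18440 km.
Circular speed at r = 31700 km: v_c = √(μ/r) = 1.1624 km/s.
Vis-viva on the transfer ellipse at r = 31700 km gives v_t = √[μ(2/r − 1/a_t)] = 0.61607 km/s.
Δv₁ = |v_t − v_c| = |0.61607 − 1.1624| = 0.5463 km/s.

Δv₁ = 0.546 km/s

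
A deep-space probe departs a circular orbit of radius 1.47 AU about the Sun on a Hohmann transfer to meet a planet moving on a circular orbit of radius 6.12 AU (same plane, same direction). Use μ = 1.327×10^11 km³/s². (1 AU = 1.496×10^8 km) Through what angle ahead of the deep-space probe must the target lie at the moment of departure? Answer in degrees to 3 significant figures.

In km: r₁ = 1.47 × 1.496×10^8 = 2.19912×10^8 km; r₂ = 6.12 × 1.496×10^8 = 9.15552×10^8 km.
Semi-major axis of the transfer orbit: a_t = (2.19912×10^8 + 9.15552×10^8)/2 = 5.67732×10^8 km.
The half-period of the transfer ellipse is t = π√(a_t³/μ) = 1.1666×10^8 s.
The target's mean motion on its circular orbit is ω₂ = √(μ/r₂³) = 1.3150×10^-8 rad/s.
Angle swept by the target during transfer: ω₂·t = 1.534 rad = 87.89°.
Arrival is 180° from departure on the ellipse, so φ = 180° − 87.89° = 92.1°.

φ = 92.1°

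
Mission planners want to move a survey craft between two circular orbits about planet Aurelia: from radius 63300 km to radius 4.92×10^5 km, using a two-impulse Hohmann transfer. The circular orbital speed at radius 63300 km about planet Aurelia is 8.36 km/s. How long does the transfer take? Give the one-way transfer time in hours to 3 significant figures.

t = 60.7 hours

From the circular-orbit relation v² = μ/r at r = 63300 km: μ = v²r = (8.36)² × 63300 = 4.42401×10^6 km³/s².
Transfer-ellipse semi-major axis a_t = (r₁ + r₂)/2 = (63300 + 4.920×10^5)/2 = 2.7765×10^5 km.
Half the transfer-orbit period gives t = π√(a_t³/μ) = 2.185×10^5 s.
Converting: 2.185×10^5 s ÷ 3600 s/hour = 60.7 hours.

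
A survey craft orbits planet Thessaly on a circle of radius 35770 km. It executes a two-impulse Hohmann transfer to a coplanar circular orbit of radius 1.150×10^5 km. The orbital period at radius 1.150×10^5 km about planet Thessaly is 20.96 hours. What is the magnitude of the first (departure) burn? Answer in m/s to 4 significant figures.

From Kepler's third law T² = 4π²r³/μ at r = 1.150×10^5 km, T = 20.96 hours = 20.96 × 3600 s = 75456 s: μ = 4π²r³/T² = 1.05455×10^7 km³/s².
Semi-major axis of the transfer orbit: a_t = (35770 + 1.150×10^5)/2 = 75385 km.
On the circular orbit at r = 35770 km, v_c = √(μ/r) = 17.170 km/s.
Vis-viva on the transfer ellipse at r = 35770 km gives v_t = √[μ(2/r − 1/a_t)] = 21.207 km/s.
Δv₁ = |v_t − v_c| = |21.207 − 17.170| = 4.037 km/s.

Δv₁ = 4037 m/s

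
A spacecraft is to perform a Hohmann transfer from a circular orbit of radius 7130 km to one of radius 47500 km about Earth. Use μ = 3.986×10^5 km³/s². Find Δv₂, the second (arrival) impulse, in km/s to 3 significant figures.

Δv₂ = 1.42 km/s

Transfer-ellipse semi-major axis a_t = (r₁ + r₂)/2 = (7130 + 47500)/2 = 27315 km.
Circular speed at r = 47500 km: v_c = √(μ/r) = 2.897 km/s.
Vis-viva on the transfer ellipse at r = 47500 km gives v_t = √[μ(2/r − 1/a_t)] = 1.480 km/s.
Δv₂ = |v_t − v_c| = |1.480 − 2.897| = 1.417 km/s.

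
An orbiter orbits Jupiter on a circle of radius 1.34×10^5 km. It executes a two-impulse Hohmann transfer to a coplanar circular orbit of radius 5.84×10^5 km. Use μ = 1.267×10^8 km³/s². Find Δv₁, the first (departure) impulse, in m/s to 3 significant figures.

Semi-major axis of the transfer orbit: a_t = (1.340×10^5 + 5.840×10^5)/2 = 3.590×10^5 km.
Circular speed at r = 1.340×10^5 km: v_c = √(μ/r) = 30.75 km/s.
Vis-viva on the transfer ellipse at r = 1.340×10^5 km gives v_t = √[μ(2/r − 1/a_t)] = 39.22 km/s.
Δv₁ = |v_t − v_c| = |39.22 − 30.75| = 8.470 km/s.

Δv₁ = 8470 m/s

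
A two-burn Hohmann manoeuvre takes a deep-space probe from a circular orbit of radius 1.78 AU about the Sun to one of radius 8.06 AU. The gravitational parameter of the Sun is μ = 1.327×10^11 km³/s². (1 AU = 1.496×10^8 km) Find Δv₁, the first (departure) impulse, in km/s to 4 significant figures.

Δv₁ = 6.249 km/s

In km: r₁ = 1.78 × 1.496×10^8 = 2.66288×10^8 km; r₂ = 8.06 × 1.496×10^8 = 1.205776×10^9 km.
Transfer-ellipse semi-major axis a_t = (r₁ + r₂)/2 = (2.66288×10^8 + 1.205776×10^9)/2 = 7.36032×10^8 km.
Circular speed at r = 2.66288×10^8 km: v_c = √(μ/r) = 22.323 km/s.
Vis-viva on the transfer ellipse at r = 2.66288×10^8 km gives v_t = √[μ(2/r − 1/a_t)] = 28.572 km/s.
Δv₁ = |v_t − v_c| = |28.572 − 22.323| = 6.249 km/s.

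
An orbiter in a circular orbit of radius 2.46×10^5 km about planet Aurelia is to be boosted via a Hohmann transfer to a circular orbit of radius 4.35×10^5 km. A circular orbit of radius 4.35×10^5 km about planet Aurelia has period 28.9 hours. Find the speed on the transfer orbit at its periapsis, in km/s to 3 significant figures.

v = 39.5 km/s

From Kepler's third law T² = 4π²r³/μ at r = 4.35×10^5 km, T = 28.9 hours = 28.9 × 3600 s = 1.0404×10^5 s: μ = 4π²r³/T² = 3.00211×10^8 km³/s².
Transfer-ellipse semi-major axis a_t = (r₁ + r₂)/2 = (2.460×10^5 + 4.350×10^5)/2 = 3.405×10^5 km.
The periapsis of the transfer ellipse is at r = 2.460×10^5 km.
Applying v² = μ(2/r − 1/a_t): v = 39.48 km/s.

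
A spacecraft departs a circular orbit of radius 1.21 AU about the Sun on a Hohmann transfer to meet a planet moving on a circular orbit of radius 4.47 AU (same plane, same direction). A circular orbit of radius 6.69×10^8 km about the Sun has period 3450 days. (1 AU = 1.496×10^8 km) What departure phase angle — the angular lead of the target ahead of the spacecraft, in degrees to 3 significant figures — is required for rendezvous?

φ = 88.8°

From Kepler's third law T² = 4π²r³/μ at r = 6.69×10^8 km, T = 3450 days = 3450 × 86400 s = 2.9808×10^8 s: μ = 4π²r³/T² = 1.33037×10^11 km³/s².
In km: r₁ = 1.21 × 1.496×10^8 = 1.81016×10^8 km; r₂ = 4.47 × 1.496×10^8 = 6.68712×10^8 km.
Semi-major axis of the transfer orbit: a_t = (1.81016×10^8 + 6.68712×10^8)/2 = 4.24864×10^8 km.
Transfer time t = π√(a_t³/μ) = 7.543×10^7 s.
Target angular speed ω₂ = √(μ/r₂³) = 2.109×10^-8 rad/s.
Angle swept by the target during transfer: ω₂·t = 1.591 rad = 91.16°.
The spacecraft traverses 180° on the transfer ellipse, so the target must lead by 180° − 91.16° = 88.8°.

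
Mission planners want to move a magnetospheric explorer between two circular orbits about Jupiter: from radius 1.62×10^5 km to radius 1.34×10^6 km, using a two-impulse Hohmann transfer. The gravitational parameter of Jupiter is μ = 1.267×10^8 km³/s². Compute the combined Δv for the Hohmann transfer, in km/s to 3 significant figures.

Transfer-ellipse semi-major axis a_t = (r₁ + r₂)/2 = (1.620×10^5 + 1.340×10^6)/2 = 7.510×10^5 km.
Circular speed at r₁: v₁ = √(μ/r₁) = √(1.267×10^8/1.620×10^5) = 27.97 km/s.
On the transfer ellipse at r₁, v² = μ(2/r − 1/a) gives v_p = √[μ(2/r₁ − 1/a_t)] = 37.36 km/s.
First burn Δv₁ = |v_p − v₁| = 9.390 km/s.
Circular speed at r₂: v₂ = √(μ/r₂) = 9.724 km/s.
Transfer-orbit speed at r₂: v_a = √[μ(2/r₂ − 1/a_t)] = 4.516 km/s.
Second burn Δv₂ = |v₂ − v_a| = 5.208 km/s.
Δv = Δv₁ + Δv₂ = 9.390 + 5.208 = 14.60 km/s.

Δv = 14.6 km/s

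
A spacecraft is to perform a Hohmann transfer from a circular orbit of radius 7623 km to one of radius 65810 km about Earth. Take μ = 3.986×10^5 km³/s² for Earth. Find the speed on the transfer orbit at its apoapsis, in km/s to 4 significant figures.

The Hohmann ellipse has a_t = (r₁ + r₂)/2 = 36716.5 km.
The apoapsis of the transfer ellipse is at r = 65810 km.
Vis-viva: v = √[μ(2/r − 1/a_t)] = √[3.986×10^5 × (2/65810 − 1/36716.5)] = 1.121 km/s.

v = 1.121 km/s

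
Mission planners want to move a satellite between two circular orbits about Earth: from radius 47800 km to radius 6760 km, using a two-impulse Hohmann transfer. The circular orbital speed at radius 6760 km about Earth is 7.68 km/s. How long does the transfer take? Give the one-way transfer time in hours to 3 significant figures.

From the circular-orbit relation v² = μ/r at r = 6760 km: μ = v²r = (7.68)² × 6760 = 3.98721×10^5 km³/s².
Semi-major axis of the transfer orbit: a_t = (47800 + 6760)/2 = 27280 km.
Half the transfer-orbit period gives t = π√(a_t³/μ) = 22420 s.
Converting: 22420 s ÷ 3600 s/hour = 6.23 hours.

t = 6.23 hours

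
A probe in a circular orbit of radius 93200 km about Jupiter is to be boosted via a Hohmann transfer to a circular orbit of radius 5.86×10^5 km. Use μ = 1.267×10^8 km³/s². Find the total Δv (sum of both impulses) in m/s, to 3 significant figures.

Δv = 18600 m/s

The Hohmann ellipse has a_t = (r₁ + r₂)/2 = 3.396×10^5 km.
Circular speed at r₁: v₁ = √(μ/r₁) = √(1.267×10^8/93200) = 36.87 km/s.
Transfer-orbit speed at r₁ (vis-viva equation): v_p = √[μ(2/r₁ − 1/a_t)] = 48.43 km/s.
First burn Δv₁ = |v_p − v₁| = 11.56 km/s.
At r₂, v₂ = √(μ/r₂) = 14.704 km/s.
Transfer-orbit speed at r₂: v_a = √[μ(2/r₂ − 1/a_t)] = 7.7031 km/s.
Second burn Δv₂ = |v₂ − v_a| = 7.001 km/s.
Total Δv = Δv₁ + Δv₂ = 18.56 km/s.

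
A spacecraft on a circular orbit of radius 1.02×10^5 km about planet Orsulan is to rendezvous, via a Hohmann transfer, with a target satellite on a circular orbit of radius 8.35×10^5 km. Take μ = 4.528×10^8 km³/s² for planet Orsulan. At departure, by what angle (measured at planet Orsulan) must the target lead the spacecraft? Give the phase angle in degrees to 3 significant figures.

Transfer-ellipse semi-major axis a_t = (r₁ + r₂)/2 = (1.020×10^5 + 8.350×10^5)/2 = 4.685×10^5 km.
Transfer time t = π√(a_t³/μ) = 47340 s.
The target's mean motion on its circular orbit is ω₂ = √(μ/r₂³) = 2.789×10^-5 rad/s.
Angle swept by the target during transfer: ω₂·t = 1.3203 rad = 75.65°.
Arrival is 180° from departure on the ellipse, so φ = 180° − 75.65° = 104°.

φ = 104°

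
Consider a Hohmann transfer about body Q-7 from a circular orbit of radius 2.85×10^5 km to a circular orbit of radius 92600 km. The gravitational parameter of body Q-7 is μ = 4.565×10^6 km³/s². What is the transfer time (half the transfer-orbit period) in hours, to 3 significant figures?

The Hohmann ellipse has a_t = (r₁ + r₂)/2 = 1.888×10^5 km.
Transfer time t = π√(a_t³/μ) = π√((1.888×10^5)³ / 4.565×10^6) = 1.206×10^5 s.
Converting: 1.206×10^5 s ÷ 3600 s/hour = 33.5 hours.

t = 33.5 hours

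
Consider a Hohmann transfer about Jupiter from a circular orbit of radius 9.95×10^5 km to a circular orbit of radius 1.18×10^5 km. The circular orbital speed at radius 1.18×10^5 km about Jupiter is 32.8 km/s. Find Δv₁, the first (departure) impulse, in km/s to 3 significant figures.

From the circular-orbit relation v² = μ/r at r = 1.18×10^5 km: μ = v²r = (32.8)² × 1.18×10^5 = 1.26949×10^8 km³/s².
Transfer-ellipse semi-major axis a_t = (r₁ + r₂)/2 = (9.950×10^5 + 1.180×10^5)/2 = 5.565×10^5 km.
On the circular orbit at r = 9.950×10^5 km, v_c = √(μ/r) = 11.295 km/s.
Vis-viva on the transfer ellipse at r = 9.950×10^5 km gives v_t = √[μ(2/r − 1/a_t)] = 5.2013 km/s.
Δv₁ = |v_t − v_c| = |5.2013 − 11.295| = 6.094 km/s.

Δv₁ = 6.09 km/s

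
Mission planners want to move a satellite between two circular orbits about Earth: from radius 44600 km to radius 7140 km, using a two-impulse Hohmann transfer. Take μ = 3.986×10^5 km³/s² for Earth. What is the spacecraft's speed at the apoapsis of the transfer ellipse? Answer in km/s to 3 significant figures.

Semi-major axis of the transfer orbit: a_t = (44600 + 7140)/2 = 25870 km.
The apoapsis of the transfer ellipse is at r = 44600 km.
From the vis-viva equation, v = √[μ(2/r − 1/a_t)] = 1.571 km/s.

v = 1.57 km/s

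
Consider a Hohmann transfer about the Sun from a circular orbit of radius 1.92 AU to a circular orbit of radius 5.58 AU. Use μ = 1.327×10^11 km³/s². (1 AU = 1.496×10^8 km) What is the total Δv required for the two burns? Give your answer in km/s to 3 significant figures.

Δv = 8.31 km/s

In km: r₁ = 1.92 × 1.496×10^8 = 2.87232×10^8 km; r₂ = 5.58 × 1.496×10^8 = 8.34768×10^8 km.
The Hohmann ellipse has a_t = (r₁ + r₂)/2 = 5.610×10^8 km.
Circular speed at r₁: v₁ = √(μ/r₁) = √(1.327×10^11/2.87232×10^8) = 21.494 km/s.
On the transfer ellipse at r₁, vis-viva equation gives v_p = √[μ(2/r₁ − 1/a_t)] = 26.219 km/s.
First burn Δv₁ = |v_p − v₁| = 4.725 km/s.
Circular speed at r₂: v₂ = √(μ/r₂) = 12.6082 km/s.
Transfer-orbit speed at r₂: v_a = √[μ(2/r₂ − 1/a_t)] = 9.02168 km/s.
Second burn Δv₂ = |v₂ − v_a| = 3.587 km/s.
Δv = Δv₁ + Δv₂ = 4.725 + 3.587 = 8.312 km/s.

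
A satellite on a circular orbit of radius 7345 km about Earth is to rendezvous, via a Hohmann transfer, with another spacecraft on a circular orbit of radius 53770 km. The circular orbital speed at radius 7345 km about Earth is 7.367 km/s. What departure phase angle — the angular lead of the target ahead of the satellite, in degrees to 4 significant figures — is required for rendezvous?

From the circular-orbit relation v² = μ/r at r = 7345 km: μ = v²r = (7.367)² × 7345 = 3.98633×10^5 km³/s².
Semi-major axis of the transfer orbit: a_t = (7345 + 53770)/2 = 30557.5 km.
The half-period of the transfer ellipse is t = π√(a_t³/μ) = 26580 s.
Target angular speed ω₂ = √(μ/r₂³) = 5.064×10^-5 rad/s.
Angle swept by the target during transfer: ω₂·t = 1.346 rad = 77.12°.
The satellite traverses 180° on the transfer ellipse, so the target must lead by 180° − 77.12° = 102.9°.

φ = 102.9°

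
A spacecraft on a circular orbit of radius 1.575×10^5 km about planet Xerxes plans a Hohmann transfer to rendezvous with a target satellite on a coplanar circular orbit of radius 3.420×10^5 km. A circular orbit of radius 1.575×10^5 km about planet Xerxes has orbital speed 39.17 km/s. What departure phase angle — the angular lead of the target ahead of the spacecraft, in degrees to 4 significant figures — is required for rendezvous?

From the circular-orbit relation v² = μ/r at r = 1.575×10^5 km: μ = v²r = (39.17)² × 1.575×10^5 = 2.41651×10^8 km³/s².
Semi-major axis of the transfer orbit: a_t = (1.575×10^5 + 3.420×10^5)/2 = 2.4975×10^5 km.
The half-period of the transfer ellipse is t = π√(a_t³/μ) = 25224 s.
The target's mean motion on its circular orbit is ω₂ = √(μ/r₂³) = 7.7724×10^-5 rad/s.
Angle swept by the target during transfer: ω₂·t = 1.9605 rad = 112.33°.
Arrival is 180° from departure on the ellipse, so φ = 180° − 112.33° = 67.67°.

φ = 67.67°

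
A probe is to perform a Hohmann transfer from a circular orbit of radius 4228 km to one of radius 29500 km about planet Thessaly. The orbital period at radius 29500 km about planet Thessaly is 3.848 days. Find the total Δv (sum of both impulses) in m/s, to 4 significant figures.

Δv = 753.4 m/s

From Kepler's third law T² = 4π²r³/μ at r = 29500 km, T = 3.848 days = 3.848 × 86400 s = 3.324672×10^5 s: μ = 4π²r³/T² = 9169.13 km³/s².
The Hohmann ellipse has a_t = (r₁ + r₂)/2 = 16864 km.
Circular speed at r₁: v₁ = √(μ/r₁) = √(9169.13/4228) = 1.47264 km/s.
On the transfer ellipse at r₁, vis-viva gives v_p = √[μ(2/r₁ − 1/a_t)] = 1.94772 km/s.
First burn Δv₁ = |v_p − v₁| = 0.47508 km/s.
At r₂, v₂ = √(μ/r₂) = 0.55751 km/s.
Transfer-orbit speed at r₂: v_a = √[μ(2/r₂ − 1/a_t)] = 0.27915 km/s.
Second burn Δv₂ = |v₂ − v_a| = 0.27836 km/s.
Δv = Δv₁ + Δv₂ = 0.47508 + 0.27836 = 0.7534 km/s.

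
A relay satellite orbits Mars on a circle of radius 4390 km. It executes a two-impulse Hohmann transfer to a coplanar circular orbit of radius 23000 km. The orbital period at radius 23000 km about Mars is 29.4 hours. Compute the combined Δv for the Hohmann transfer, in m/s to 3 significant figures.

From Kepler's third law T² = 4π²r³/μ at r = 23000 km, T = 29.4 hours = 29.4 × 3600 s = 1.0584×10^5 s: μ = 4π²r³/T² = 42878.9 km³/s².
The Hohmann ellipse has a_t = (r₁ + r₂)/2 = 13695 km.
Circular speed at r₁: v₁ = √(μ/r₁) = √(42878.9/4390) = 3.1253 km/s.
On the transfer ellipse at r₁, vis-viva equation gives v_p = √[μ(2/r₁ − 1/a_t)] = 4.0502 km/s.
First burn Δv₁ = |v_p − v₁| = 0.9249 km/s.
Circular speed at r₂: v₂ = √(μ/r₂) = 1.36539 km/s.
Transfer-orbit speed at r₂: v_a = √[μ(2/r₂ − 1/a_t)] = 0.773053 km/s.
Second burn Δv₂ = |v₂ − v_a| = 0.5923 km/s.
Total Δv = Δv₁ + Δv₂ = 1.517 km/s.

Δv = 1520 m/s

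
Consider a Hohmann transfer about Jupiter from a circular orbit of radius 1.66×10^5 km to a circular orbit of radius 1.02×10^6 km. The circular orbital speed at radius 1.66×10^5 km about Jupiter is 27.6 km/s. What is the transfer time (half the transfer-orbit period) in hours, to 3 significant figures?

t = 35.4 hours

From the circular-orbit relation v² = μ/r at r = 1.66×10^5 km: μ = v²r = (27.6)² × 1.66×10^5 = 1.26452×10^8 km³/s².
Transfer-ellipse semi-major axis a_t = (r₁ + r₂)/2 = (1.660×10^5 + 1.020×10^6)/2 = 5.930×10^5 km.
Transfer time t = π√(a_t³/μ) = π√((5.930×10^5)³ / 1.26452×10^8) = 1.276×10^5 s.
Converting: 1.276×10^5 s ÷ 3600 s/hour = 35.4 hours.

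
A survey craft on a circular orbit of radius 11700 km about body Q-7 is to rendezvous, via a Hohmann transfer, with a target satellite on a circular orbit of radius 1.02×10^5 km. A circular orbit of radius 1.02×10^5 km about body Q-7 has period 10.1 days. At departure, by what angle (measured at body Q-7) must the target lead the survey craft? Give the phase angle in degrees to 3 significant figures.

φ = 105°

From Kepler's third law T² = 4π²r³/μ at r = 1.02×10^5 km, T = 10.1 days = 10.1 × 86400 s = 8.7264×10^5 s: μ = 4π²r³/T² = 55016.1 km³/s².
Transfer-ellipse semi-major axis a_t = (r₁ + r₂)/2 = (11700 + 1.020×10^5)/2 = 56850 km.
The half-period of the transfer ellipse is t = π√(a_t³/μ) = 1.8155×10^5 s.
The target's mean motion on its circular orbit is ω₂ = √(μ/r₂³) = 7.2002×10^-6 rad/s.
Angle swept by the target during transfer: ω₂·t = 1.3072 rad = 74.90°.
The survey craft traverses 180° on the transfer ellipse, so the target must lead by 180° − 74.90° = 105°.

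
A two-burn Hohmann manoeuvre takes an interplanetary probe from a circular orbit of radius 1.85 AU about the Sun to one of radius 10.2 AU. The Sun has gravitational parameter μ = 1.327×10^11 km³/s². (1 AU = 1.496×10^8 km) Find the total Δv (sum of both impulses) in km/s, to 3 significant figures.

Δv = 10.8 km/s

In km: r₁ = 1.85 × 1.496×10^8 = 2.7676×10^8 km; r₂ = 10.2 × 1.496×10^8 = 1.52592×10^9 km.
Transfer-ellipse semi-major axis a_t = (r₁ + r₂)/2 = (2.7676×10^8 + 1.52592×10^9)/2 = 9.0134×10^8 km.
Circular speed at r₁: v₁ = √(μ/r₁) = √(1.327×10^11/2.7676×10^8) = 21.897 km/s.
On the transfer ellipse at r₁, v² = μ(2/r − 1/a) gives v_p = √[μ(2/r₁ − 1/a_t)] = 28.491 km/s.
First burn Δv₁ = |v_p − v₁| = 6.594 km/s.
Circular speed at r₂: v₂ = √(μ/r₂) = 9.325 km/s.
Transfer-orbit speed at r₂: v_a = √[μ(2/r₂ − 1/a_t)] = 5.167 km/s.
Second burn Δv₂ = |v₂ − v_a| = 4.158 km/s.
Total Δv = Δv₁ + Δv₂ = 10.75 km/s.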